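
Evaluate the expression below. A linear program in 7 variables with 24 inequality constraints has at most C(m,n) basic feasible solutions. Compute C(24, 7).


Each vertex corresponds to some choice of n active constraints out of m, so the number of vertices is at most C(m, n) = m! / (n!(m-n)!).
m = 24, n = 7
Numerator: 24 * 23 * 22 * 21 * 20 * 19 * 18
Denominator: 7! = 5040
C(24, 7) = 346104


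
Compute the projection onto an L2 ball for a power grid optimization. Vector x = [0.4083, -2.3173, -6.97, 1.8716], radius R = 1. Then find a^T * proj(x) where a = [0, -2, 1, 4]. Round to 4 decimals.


Step 1: Compute ||x|| (intermediates to 6 decimals).
||x|| = sqrt(0.4083^2 + (-2.3173)^2 + (-6.97)^2 + 1.8716^2) = 7.590809
Step 2: Project.
Since ||x|| > R, scale = R/||x|| = 1/7.590809 = 0.131738, proj(x) = scale * x
proj(x) = [0.053789, -0.305276, -0.918214, 0.246561]
Step 3: Dot product.
a^T * proj(x) = 0*0.053789 - 2*(-0.305276) + 1*(-0.918214) + 4*0.246561 = 0.6786


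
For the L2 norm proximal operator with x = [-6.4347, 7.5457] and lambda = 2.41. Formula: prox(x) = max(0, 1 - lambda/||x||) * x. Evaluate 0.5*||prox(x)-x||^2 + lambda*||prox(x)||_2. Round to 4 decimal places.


Step 1: Compute ||x||.
||x|| = 9.9168
Step 2: Compute scaling factor.
scale = max(0, 1 - 2.41/9.9168) = 0.757
Step 3: prox(x) = [-4.8709, 5.7119]
||prox(x)|| = 7.5068
Step 4: Proximal objective.
0.5*||prox-x||^2 = 2.9041
lambda*||prox|| = 18.0914
Total = 20.9954


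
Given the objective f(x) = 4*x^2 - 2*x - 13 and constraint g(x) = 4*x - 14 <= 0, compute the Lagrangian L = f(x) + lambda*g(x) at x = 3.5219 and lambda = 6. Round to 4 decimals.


Step 1: Evaluate f(x).
f(3.5219) = 4*3.5219^2 - 2*3.5219 - 13 = 29.5713
Step 2: Evaluate g(x).
g(3.5219) = 4*3.5219 - 14 = 0.0876
Step 3: Compute Lagrangian.
L = 29.5713 + 6*0.0876 = 30.0969


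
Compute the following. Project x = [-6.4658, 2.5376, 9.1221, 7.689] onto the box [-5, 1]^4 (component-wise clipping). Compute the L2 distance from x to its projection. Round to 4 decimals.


Project each component onto [-5, 1].
clip(-6.4658) = -5.0, clip(2.5376) = 1.0, clip(9.1221) = 1.0, clip(7.689) = 1.0
Projection = [-5.0, 1.0, 1.0, 1.0]
Squared diffs: [2.1486, 2.3642, 65.9685, 44.7427]
Distance = sqrt(115.224) = 10.7342


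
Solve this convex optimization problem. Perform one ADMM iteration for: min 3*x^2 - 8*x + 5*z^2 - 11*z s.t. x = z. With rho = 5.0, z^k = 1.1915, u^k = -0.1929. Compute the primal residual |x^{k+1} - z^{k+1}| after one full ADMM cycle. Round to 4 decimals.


ADMM iteration with rho = 5.0, z^k = 1.1915, u^k = -0.1929
Step 1: x-update.
Minimize 3*x^2 - 8*x + (5.0/2)*(x - 1.1915 - 0.1929)^2
FOC: (2*3 + 5.0)*x = 8 + 5.0*(1.1915 + 0.1929)
x^{k+1} = 1.3565
Step 2: z-update.
Minimize 5*z^2 - 11*z + (5.0/2)*(1.3565 - z - 0.1929)^2
FOC: (2*5 + 5.0)*z = 11 + 5.0*(1.3565 - 0.1929)
z^{k+1} = 1.1212
Step 3: u-update.
u^{k+1} = -0.1929 + 1.3565 - 1.1212 = 0.0424
Step 4: Primal residual = |1.3565 - 1.1212| = 0.2353


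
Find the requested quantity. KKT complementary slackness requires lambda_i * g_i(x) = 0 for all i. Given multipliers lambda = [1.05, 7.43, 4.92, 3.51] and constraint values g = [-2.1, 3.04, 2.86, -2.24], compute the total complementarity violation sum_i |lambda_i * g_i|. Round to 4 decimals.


KKT complementary slackness check:
lambda_1 * g_1 = 1.05 * -2.1 = -2.205
lambda_2 * g_2 = 7.43 * 3.04 = 22.5872
lambda_3 * g_3 = 4.92 * 2.86 = 14.0712
lambda_4 * g_4 = 3.51 * -2.24 = -7.8624
Total violation = 2.205 + 22.5872 + 14.0712 + 7.8624 = 46.7258


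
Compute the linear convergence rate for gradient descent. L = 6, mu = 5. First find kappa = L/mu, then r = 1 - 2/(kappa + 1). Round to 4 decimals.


Step 1: Compute the condition number.
kappa = L/mu = 6/5 = 1.2
Step 2: Compute the convergence rate.
r = 1 - 2/(kappa + 1) = 1 - 2*mu/(L + mu) = (L - mu)/(L + mu) = 1/11 = 0.0909


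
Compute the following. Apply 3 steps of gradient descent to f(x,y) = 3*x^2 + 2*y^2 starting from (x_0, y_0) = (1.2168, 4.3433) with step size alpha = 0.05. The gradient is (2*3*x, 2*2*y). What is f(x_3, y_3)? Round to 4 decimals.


Gradient descent on f(x,y) = 3*x^2 + 2*y^2.
Starting point: (1.2168, 4.3433), alpha = 0.05
Step 1: grad_x = 2*3*1.2168 = 7.3008, grad_y = 2*2*4.3433 = 17.3732
  x_1 = 1.2168 - 0.05*7.3008 = 0.8518
  y_1 = 4.3433 - 0.05*17.3732 = 3.4746
Step 2: grad_x = 2*3*0.8518 = 5.1106, grad_y = 2*2*3.4746 = 13.8986
  x_2 = 0.8518 - 0.05*5.1106 = 0.5962
  y_2 = 3.4746 - 0.05*13.8986 = 2.7797
Step 3: grad_x = 2*3*0.5962 = 3.5774, grad_y = 2*2*2.7797 = 11.1188
  x_3 = 0.5962 - 0.05*3.5774 = 0.4174
  y_3 = 2.7797 - 0.05*11.1188 = 2.2238
f(0.4174, 2.2238) = 3*0.4174^2 + 2*2.2238^2 = 10.4129


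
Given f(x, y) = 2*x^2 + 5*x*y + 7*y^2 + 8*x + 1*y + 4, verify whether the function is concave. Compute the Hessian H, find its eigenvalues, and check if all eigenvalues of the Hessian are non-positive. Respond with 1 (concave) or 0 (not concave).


The Hessian of f(x,y) = 2*x^2 + 5*x*y + 7*y^2 + 8*x + 1*y + 4 is:
H = [[4, 5], [5, 14]]
Trace = 4 + 14 = 18
Determinant = 4*14 - (5)^2 = 31
Discriminant = (18)^2 - 4*31 = 200.0
Eigenvalues: lambda_1 = 1.9289, lambda_2 = 16.0711
The function is not concave.

0


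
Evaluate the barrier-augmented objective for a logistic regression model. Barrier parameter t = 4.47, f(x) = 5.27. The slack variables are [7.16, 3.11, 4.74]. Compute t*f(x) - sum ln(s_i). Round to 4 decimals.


Step 1: Compute log-barrier.
ln values: [1.9685, 1.1346, 1.556]
phi = -(1.9685 + 1.1346 + 1.556) = -4.6592
Step 2: Compute augmented objective.
t*f(x) = 4.47*5.27 = 23.5569
Total = 23.5569 - 4.6592 = 18.8977


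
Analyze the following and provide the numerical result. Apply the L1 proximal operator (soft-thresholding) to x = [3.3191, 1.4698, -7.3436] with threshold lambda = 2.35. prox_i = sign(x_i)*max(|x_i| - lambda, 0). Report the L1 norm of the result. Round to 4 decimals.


Soft-thresholding with lambda = 2.35:
prox(3.3191) = sign(3.3191)*max(|3.3191| - 2.35, 0) = 0.9691
prox(1.4698) = sign(1.4698)*max(|1.4698| - 2.35, 0) = 0.0
prox(-7.3436) = sign(-7.3436)*max(|-7.3436| - 2.35, 0) = -4.9936
prox(x) = [0.9691, 0.0, -4.9936]
||prox(x)||_1 = 0.9691 + 0.0 + 4.9936 = 5.9627


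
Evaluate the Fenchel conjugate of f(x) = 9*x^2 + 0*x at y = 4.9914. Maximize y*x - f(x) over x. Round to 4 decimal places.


f*(y) = sup_x {y*x - a*x^2 - b*x} = sup_x {(y-b)*x - a*x^2}
FOC: (y - b) - 2a*x = 0 => x* = (y - b)/(2a)
x* = (4.9914 - 0)/(2*9) = 0.2773
f*(4.9914) = (y-b)^2/(4a) = (4.9914 - 0)^2/(4*9)
= 24.9141/36 = 0.6921


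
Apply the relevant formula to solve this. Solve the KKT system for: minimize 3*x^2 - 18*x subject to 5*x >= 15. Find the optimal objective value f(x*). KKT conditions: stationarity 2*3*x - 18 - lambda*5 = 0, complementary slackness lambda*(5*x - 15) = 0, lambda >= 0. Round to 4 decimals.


Step 1: Try lambda = 0 (constraint inactive).
Stationarity: 2*3*x - 18 = 0
x* = 18/(2*3) = 3.0
Check constraint: 5*3.0 = 15.0 >= 15 -- satisfied.
Step 2: Compute optimal value.
f(x*) = 3*3.0^2 - 18*3.0 = -27.0


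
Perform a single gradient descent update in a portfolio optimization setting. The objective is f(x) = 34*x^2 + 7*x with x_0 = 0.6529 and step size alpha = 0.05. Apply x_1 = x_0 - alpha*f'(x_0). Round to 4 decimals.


We compute the gradient at x_0 and apply the update.
f'(x) = 68*x + 7
f'(0.6529) = 68*0.6529 + 7 = 51.3972
x_1 = 0.6529 - 0.05*51.3972 = -1.917


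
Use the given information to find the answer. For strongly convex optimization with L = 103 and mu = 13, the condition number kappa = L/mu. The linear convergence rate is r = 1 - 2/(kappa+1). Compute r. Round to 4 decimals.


Step 1: Compute the condition number.
kappa = L/mu = 103/13 = 7.9231
Step 2: Compute the convergence rate.
r = 1 - 2/(kappa + 1) = 1 - 2*mu/(L + mu) = (L - mu)/(L + mu) = 90/116 = 0.7759


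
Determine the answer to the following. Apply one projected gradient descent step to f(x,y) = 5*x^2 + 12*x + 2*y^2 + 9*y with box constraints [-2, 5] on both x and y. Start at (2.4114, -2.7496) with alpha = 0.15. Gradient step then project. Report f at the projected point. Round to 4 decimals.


Step 1: Compute gradient at (2.4114, -2.7496).
grad_x = 2*5*2.4114 + 12 = 36.114
grad_y = 2*2*-2.7496 + 9 = -1.9984
Step 2: Gradient step.
x_raw = 2.4114 - 0.15*36.114 = -3.0057
y_raw = -2.7496 - 0.15*-1.9984 = -2.4498
Step 3: Project onto [-2, 5].
x_proj = clip(-3.0057) = -2.0
y_proj = clip(-2.4498) = -2.0
Step 4: Evaluate f.
f(-2.0, -2.0) = -14.0


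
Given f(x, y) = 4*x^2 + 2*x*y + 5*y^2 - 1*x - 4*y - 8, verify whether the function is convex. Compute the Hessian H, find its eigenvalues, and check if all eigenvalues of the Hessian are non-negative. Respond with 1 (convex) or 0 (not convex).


The Hessian of f(x,y) = 4*x^2 + 2*x*y + 5*y^2 - 1*x - 4*y - 8 is:
H = [[8, 2], [2, 10]]
Trace = 8 + 10 = 18
Determinant = 8*10 - (2)^2 = 76
Discriminant = (18)^2 - 4*76 = 20.0
Eigenvalues: lambda_1 = 6.7639, lambda_2 = 11.2361
The function is convex.

1


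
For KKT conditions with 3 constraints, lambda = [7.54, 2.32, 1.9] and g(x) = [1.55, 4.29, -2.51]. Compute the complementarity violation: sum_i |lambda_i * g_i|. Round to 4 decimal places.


KKT complementary slackness check:
lambda_1 * g_1 = 7.54 * 1.55 = 11.687
lambda_2 * g_2 = 2.32 * 4.29 = 9.9528
lambda_3 * g_3 = 1.9 * -2.51 = -4.769
Total violation = 11.687 + 9.9528 + 4.769 = 26.4088


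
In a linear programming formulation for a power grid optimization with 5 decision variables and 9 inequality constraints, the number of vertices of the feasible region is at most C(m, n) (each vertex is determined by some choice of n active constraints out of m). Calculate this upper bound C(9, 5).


Each vertex corresponds to some choice of n active constraints out of m, so the number of vertices is at most C(m, n) = m! / (n!(m-n)!).
m = 9, n = 5
Numerator: 9 * 8 * 7 * 6 * 5
Denominator: 5! = 120
C(9, 5) = 126


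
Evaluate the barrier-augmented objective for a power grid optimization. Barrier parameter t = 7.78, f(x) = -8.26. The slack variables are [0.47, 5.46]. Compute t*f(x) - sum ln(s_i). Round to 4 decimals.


Step 1: Compute log-barrier.
ln values: [-0.755, 1.6974]
phi = -(-0.755 + 1.6974) = -0.9424
Step 2: Compute augmented objective.
t*f(x) = 7.78*-8.26 = -64.2628
Total = -64.2628 - 0.9424 = -65.2052


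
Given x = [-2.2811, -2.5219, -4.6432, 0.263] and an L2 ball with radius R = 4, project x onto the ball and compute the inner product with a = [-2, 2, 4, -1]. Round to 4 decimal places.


Step 1: Compute ||x|| (intermediates to 6 decimals).
||x|| = sqrt((-2.2811)^2 + (-2.5219)^2 + (-4.6432)^2 + 0.263^2) = 5.761239
Step 2: Project.
Since ||x|| > R, scale = R/||x|| = 4/5.761239 = 0.694295, proj(x) = scale * x
proj(x) = [-1.583756, -1.750943, -3.223751, 0.1826]
Step 3: Dot product.
a^T * proj(x) = -2*(-1.583756) + 2*(-1.750943) + 4*(-3.223751) - 1*0.1826 = -13.412


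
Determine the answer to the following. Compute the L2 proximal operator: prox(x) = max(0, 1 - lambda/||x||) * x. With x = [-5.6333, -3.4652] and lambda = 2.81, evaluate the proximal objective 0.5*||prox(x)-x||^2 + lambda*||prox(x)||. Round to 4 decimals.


Step 1: Compute ||x||.
||x|| = 6.6137
Step 2: Compute scaling factor.
scale = max(0, 1 - 2.81/6.6137) = 0.5751
Step 3: prox(x) = [-3.2399, -1.9929]
||prox(x)|| = 3.8037
Step 4: Proximal objective.
0.5*||prox-x||^2 = 3.9481
lambda*||prox|| = 10.6884
Total = 14.6366


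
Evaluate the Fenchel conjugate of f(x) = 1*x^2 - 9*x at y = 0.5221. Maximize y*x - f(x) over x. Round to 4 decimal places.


f*(y) = sup_x {y*x - a*x^2 - b*x} = sup_x {(y-b)*x - a*x^2}
FOC: (y - b) - 2a*x = 0 => x* = (y - b)/(2a)
x* = (0.5221 + 9)/(2*1) = 4.7611
f*(0.5221) = (y-b)^2/(4a) = (0.5221 + 9)^2/(4*1)
= 90.6704/4 = 22.6676


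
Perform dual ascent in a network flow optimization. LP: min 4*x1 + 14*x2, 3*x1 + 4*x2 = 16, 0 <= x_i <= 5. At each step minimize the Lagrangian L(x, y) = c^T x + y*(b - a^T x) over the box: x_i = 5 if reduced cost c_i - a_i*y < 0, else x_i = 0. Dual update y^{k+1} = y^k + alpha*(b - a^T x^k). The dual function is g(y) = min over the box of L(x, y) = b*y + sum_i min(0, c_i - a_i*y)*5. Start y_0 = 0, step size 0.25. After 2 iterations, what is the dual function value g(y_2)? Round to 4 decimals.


Dual ascent for LP: min 4*x1 + 14*x2, 3*x1 + 4*x2 = 16, 0 <= x_i <= 5
Step 1: y^k = 0.0, reduced costs: (4.0, 14.0)
  x^k = (0.0, 0.0), subgradient = b - a^T x = 16.0
  y^{k+1} = 0.0 + 0.25*16.0 = 4.0
Step 2: y^k = 4.0, reduced costs: (-8.0, -2.0)
  x^k = (5.0, 5.0), subgradient = b - a^T x = -19.0
  y^{k+1} = 4.0 + 0.25*-19.0 = -0.75
Dual objective at y_2 = -0.75: reduced costs (6.25, 17.0), box minimizer x = (0.0, 0.0)
g(y_2) = b*y + (c1 - a1*y)*x1 + (c2 - a2*y)*x2 = 16*(-0.75) + 6.25*0.0 + 17.0*0.0 = -12.0 + 0.0 + 0.0 = -12.0


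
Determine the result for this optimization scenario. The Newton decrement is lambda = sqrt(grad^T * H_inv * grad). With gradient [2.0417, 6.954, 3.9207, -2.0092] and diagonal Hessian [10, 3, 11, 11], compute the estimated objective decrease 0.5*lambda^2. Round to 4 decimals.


Step 1: H is diagonal, so H^(-1) * g = [0.2042, 2.318, 0.3564, -0.1827].
Step 2: g^T H^(-1) g = sum_i g_i^2 / H_ii
  = (2.0417)^2/10 + (6.954)^2/3 + (3.9207)^2/11 + (-2.0092)^2/11
  = 0.4169 + 16.1194 + 1.3974 + 0.367 = 18.3007
Step 3: Objective decrease = 0.5 * g^T H^(-1) g = 9.1503


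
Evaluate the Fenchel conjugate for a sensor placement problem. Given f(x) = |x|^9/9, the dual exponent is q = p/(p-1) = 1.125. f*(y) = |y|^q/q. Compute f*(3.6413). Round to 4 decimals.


The conjugate exponent q satisfies 1/p + 1/q = 1.
p = 9, so q = 9/(9 - 1) = 1.125
|y|^q = 3.6413^1.125 = 4.2797
f*(3.6413) = 4.2797 / 1.125 = 3.8042


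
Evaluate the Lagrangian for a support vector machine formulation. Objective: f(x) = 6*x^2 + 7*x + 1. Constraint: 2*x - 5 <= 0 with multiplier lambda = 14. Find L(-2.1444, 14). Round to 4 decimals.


Step 1: Evaluate f(x).
f(-2.1444) = 6*(-2.1444)^2 + 7*(-2.1444) + 1 = 13.5799
Step 2: Evaluate g(x).
g(-2.1444) = 2*-2.1444 - 5 = -9.2888
Step 3: Compute Lagrangian.
L = 13.5799 + 14*-9.2888 = -116.4633


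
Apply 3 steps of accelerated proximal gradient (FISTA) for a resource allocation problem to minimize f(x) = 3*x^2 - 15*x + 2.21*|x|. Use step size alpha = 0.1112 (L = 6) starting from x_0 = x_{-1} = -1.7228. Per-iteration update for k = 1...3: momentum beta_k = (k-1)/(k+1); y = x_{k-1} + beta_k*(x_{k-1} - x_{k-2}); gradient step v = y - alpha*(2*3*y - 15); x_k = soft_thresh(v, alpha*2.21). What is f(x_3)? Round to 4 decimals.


FISTA on f(x) = 3*x^2 - 15*x + 2.21*|x|
L = 6, alpha = 0.1112
Iteration 1: beta = 0.0, y = -1.7228 + 0.0*(-1.7228 + 1.7228) = -1.7228
  grad(y) = -25.3368, v = y - alpha*grad = 1.0947
  prox(v) = soft_thresh(1.0947, 0.2458) = 0.8489
Iteration 2: beta = 0.3333, y = 0.8489 + 0.3333*(0.8489 + 1.7228) = 1.7061
  grad(y) = -4.7632, v = y - alpha*grad = 2.2358
  prox(v) = soft_thresh(2.2358, 0.2458) = 1.99
Iteration 3: beta = 0.5, y = 1.99 + 0.5*(1.99 - 0.8489) = 2.5606
  grad(y) = 0.3637, v = y - alpha*grad = 2.5202
  prox(v) = soft_thresh(2.5202, 0.2458) = 2.2744
f(x_3) = 3*2.2744^2 - 15*2.2744 + 2.21*|2.2744| = -13.5709


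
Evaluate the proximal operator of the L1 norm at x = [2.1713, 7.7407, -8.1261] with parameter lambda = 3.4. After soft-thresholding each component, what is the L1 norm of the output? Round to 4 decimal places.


Soft-thresholding with lambda = 3.4:
prox(2.1713) = sign(2.1713)*max(|2.1713| - 3.4, 0) = 0.0
prox(7.7407) = sign(7.7407)*max(|7.7407| - 3.4, 0) = 4.3407
prox(-8.1261) = sign(-8.1261)*max(|-8.1261| - 3.4, 0) = -4.7261
prox(x) = [0.0, 4.3407, -4.7261]
||prox(x)||_1 = 0.0 + 4.3407 + 4.7261 = 9.0668


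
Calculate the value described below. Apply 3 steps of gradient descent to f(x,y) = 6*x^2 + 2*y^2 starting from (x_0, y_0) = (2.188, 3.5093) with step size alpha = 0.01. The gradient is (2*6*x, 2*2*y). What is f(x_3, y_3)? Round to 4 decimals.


Gradient descent on f(x,y) = 6*x^2 + 2*y^2.
Starting point: (2.188, 3.5093), alpha = 0.01
Step 1: grad_x = 2*6*2.188 = 26.256, grad_y = 2*2*3.5093 = 14.0372
  x_1 = 2.188 - 0.01*26.256 = 1.9254
  y_1 = 3.5093 - 0.01*14.0372 = 3.3689
Step 2: grad_x = 2*6*1.9254 = 23.1053, grad_y = 2*2*3.3689 = 13.4757
  x_2 = 1.9254 - 0.01*23.1053 = 1.6944
  y_2 = 3.3689 - 0.01*13.4757 = 3.2342
Step 3: grad_x = 2*6*1.6944 = 20.3326, grad_y = 2*2*3.2342 = 12.9367
  x_3 = 1.6944 - 0.01*20.3326 = 1.4911
  y_3 = 3.2342 - 0.01*12.9367 = 3.1048
f(1.4911, 3.1048) = 6*1.4911^2 + 2*3.1048^2 = 32.6192


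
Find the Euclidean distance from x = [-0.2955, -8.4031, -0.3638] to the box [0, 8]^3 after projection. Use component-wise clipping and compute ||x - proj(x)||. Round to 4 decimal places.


Project each component onto [0, 8].
clip(-0.2955) = 0.0, clip(-8.4031) = 0.0, clip(-0.3638) = 0.0
Projection = [0.0, 0.0, 0.0]
Squared diffs: [0.0873, 70.6121, 0.1324]
Distance = sqrt(70.8318) = 8.4162


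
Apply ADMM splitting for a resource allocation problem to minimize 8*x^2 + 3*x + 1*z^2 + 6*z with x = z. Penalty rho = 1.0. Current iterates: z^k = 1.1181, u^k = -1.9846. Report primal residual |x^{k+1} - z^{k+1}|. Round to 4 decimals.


ADMM iteration with rho = 1.0, z^k = 1.1181, u^k = -1.9846
Step 1: x-update.
Minimize 8*x^2 + 3*x + (1.0/2)*(x - 1.1181 - 1.9846)^2
FOC: (2*8 + 1.0)*x = -3 + 1.0*(1.1181 + 1.9846)
x^{k+1} = 0.006
Step 2: z-update.
Minimize 1*z^2 + 6*z + (1.0/2)*(0.006 - z - 1.9846)^2
FOC: (2*1 + 1.0)*z = -6 + 1.0*(0.006 - 1.9846)
z^{k+1} = -2.6595
Step 3: u-update.
u^{k+1} = -1.9846 + 0.006 + 2.6595 = 0.681
Step 4: Primal residual = |0.006 + 2.6595| = 2.6656


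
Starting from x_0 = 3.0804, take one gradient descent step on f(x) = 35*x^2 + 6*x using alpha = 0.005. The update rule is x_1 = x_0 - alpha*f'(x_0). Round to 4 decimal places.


We compute the gradient at x_0 and apply the update.
f'(x) = 70*x + 6
f'(3.0804) = 70*3.0804 + 6 = 221.628
x_1 = 3.0804 - 0.005*221.628 = 1.9723


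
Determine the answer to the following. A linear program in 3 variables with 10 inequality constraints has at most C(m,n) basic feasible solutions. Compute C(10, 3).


Each vertex corresponds to some choice of n active constraints out of m, so the number of vertices is at most C(m, n) = m! / (n!(m-n)!).
m = 10, n = 3
Numerator: 10 * 9 * 8
Denominator: 3! = 6
C(10, 3) = 120


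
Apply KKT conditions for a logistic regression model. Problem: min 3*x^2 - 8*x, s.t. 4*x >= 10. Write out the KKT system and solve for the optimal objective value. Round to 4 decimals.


Step 1: Try lambda = 0 (constraint inactive).
x_unc = 8/(2*3) = 1.3333
Check: 4*1.3333 = 5.3332 < 10 -- violated!
Step 2: Constraint must be active: 4*x = 10
x* = 10/4 = 2.5
lambda = (2*3*2.5 - 8)/4 = 1.75
Step 3: Compute optimal value.
f(x*) = 3*2.5^2 - 8*2.5 = -1.25


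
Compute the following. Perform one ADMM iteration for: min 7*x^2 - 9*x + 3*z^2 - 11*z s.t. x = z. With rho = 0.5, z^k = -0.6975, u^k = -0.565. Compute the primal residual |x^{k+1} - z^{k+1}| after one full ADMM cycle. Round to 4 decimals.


ADMM iteration with rho = 0.5, z^k = -0.6975, u^k = -0.565
Step 1: x-update.
Minimize 7*x^2 - 9*x + (0.5/2)*(x + 0.6975 - 0.565)^2
FOC: (2*7 + 0.5)*x = 9 + 0.5*(-0.6975 + 0.565)
x^{k+1} = 0.6161
Step 2: z-update.
Minimize 3*z^2 - 11*z + (0.5/2)*(0.6161 - z - 0.565)^2
FOC: (2*3 + 0.5)*z = 11 + 0.5*(0.6161 - 0.565)
z^{k+1} = 1.6962
Step 3: u-update.
u^{k+1} = -0.565 + 0.6161 - 1.6962 = -1.6451
Step 4: Primal residual = |0.6161 - 1.6962| = 1.0801


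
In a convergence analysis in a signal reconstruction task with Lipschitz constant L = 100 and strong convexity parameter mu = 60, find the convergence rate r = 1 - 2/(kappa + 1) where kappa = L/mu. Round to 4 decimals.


Step 1: Compute the condition number.
kappa = L/mu = 100/60 = 1.6667
Step 2: Compute the convergence rate.
r = 1 - 2/(kappa + 1) = 1 - 2*mu/(L + mu) = (L - mu)/(L + mu) = 40/160 = 0.25


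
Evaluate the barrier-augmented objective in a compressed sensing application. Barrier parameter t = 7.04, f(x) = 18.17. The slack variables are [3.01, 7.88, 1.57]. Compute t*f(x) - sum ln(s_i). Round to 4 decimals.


Step 1: Compute log-barrier.
ln values: [1.1019, 2.0643, 0.4511]
phi = -(1.1019 + 2.0643 + 0.4511) = -3.6173
Step 2: Compute augmented objective.
t*f(x) = 7.04*18.17 = 127.9168
Total = 127.9168 - 3.6173 = 124.2995


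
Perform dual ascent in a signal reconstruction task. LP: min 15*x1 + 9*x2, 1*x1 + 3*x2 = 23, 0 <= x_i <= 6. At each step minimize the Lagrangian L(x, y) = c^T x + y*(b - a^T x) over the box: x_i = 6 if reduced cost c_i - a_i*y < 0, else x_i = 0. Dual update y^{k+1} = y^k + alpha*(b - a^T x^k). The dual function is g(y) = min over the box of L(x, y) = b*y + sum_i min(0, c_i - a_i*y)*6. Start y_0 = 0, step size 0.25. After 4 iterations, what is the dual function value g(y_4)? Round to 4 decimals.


Dual ascent for LP: min 15*x1 + 9*x2, 1*x1 + 3*x2 = 23, 0 <= x_i <= 6
Step 1: y^k = 0.0, reduced costs: (15.0, 9.0)
  x^k = (0.0, 0.0), subgradient = b - a^T x = 23.0
  y^{k+1} = 0.0 + 0.25*23.0 = 5.75
Step 2: y^k = 5.75, reduced costs: (9.25, -8.25)
  x^k = (0.0, 6.0), subgradient = b - a^T x = 5.0
  y^{k+1} = 5.75 + 0.25*5.0 = 7.0
Step 3: y^k = 7.0, reduced costs: (8.0, -12.0)
  x^k = (0.0, 6.0), subgradient = b - a^T x = 5.0
  y^{k+1} = 7.0 + 0.25*5.0 = 8.25
Step 4: y^k = 8.25, reduced costs: (6.75, -15.75)
  x^k = (0.0, 6.0), subgradient = b - a^T x = 5.0
  y^{k+1} = 8.25 + 0.25*5.0 = 9.5
Dual objective at y_4 = 9.5: reduced costs (5.5, -19.5), box minimizer x = (0.0, 6.0)
g(y_4) = b*y + (c1 - a1*y)*x1 + (c2 - a2*y)*x2 = 23*9.5 + 5.5*0.0 + (-19.5)*6.0 = 218.5 + 0.0 - 117.0 = 101.5


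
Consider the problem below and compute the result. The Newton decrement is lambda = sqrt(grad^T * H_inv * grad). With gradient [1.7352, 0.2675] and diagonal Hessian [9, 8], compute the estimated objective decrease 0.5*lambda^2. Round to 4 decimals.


Step 1: H is diagonal, so H^(-1) * g = [0.1928, 0.0334].
Step 2: g^T H^(-1) g = sum_i g_i^2 / H_ii
  = (1.7352)^2/9 + (0.2675)^2/8
  = 0.3345 + 0.0089 = 0.3435
Step 3: Objective decrease = 0.5 * g^T H^(-1) g = 0.1717


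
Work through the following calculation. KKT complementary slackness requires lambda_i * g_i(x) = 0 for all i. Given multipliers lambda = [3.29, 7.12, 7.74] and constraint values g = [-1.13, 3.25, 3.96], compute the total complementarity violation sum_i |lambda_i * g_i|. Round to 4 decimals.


KKT complementary slackness check:
lambda_1 * g_1 = 3.29 * -1.13 = -3.7177
lambda_2 * g_2 = 7.12 * 3.25 = 23.14
lambda_3 * g_3 = 7.74 * 3.96 = 30.6504
Total violation = 3.7177 + 23.14 + 30.6504 = 57.5081


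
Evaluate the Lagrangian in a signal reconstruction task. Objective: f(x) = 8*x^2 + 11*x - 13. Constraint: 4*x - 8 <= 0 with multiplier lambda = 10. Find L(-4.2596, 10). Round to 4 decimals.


Step 1: Evaluate f(x).
f(-4.2596) = 8*(-4.2596)^2 + 11*(-4.2596) - 13 = 85.2979
Step 2: Evaluate g(x).
g(-4.2596) = 4*-4.2596 - 8 = -25.0384
Step 3: Compute Lagrangian.
L = 85.2979 + 10*-25.0384 = -165.0861


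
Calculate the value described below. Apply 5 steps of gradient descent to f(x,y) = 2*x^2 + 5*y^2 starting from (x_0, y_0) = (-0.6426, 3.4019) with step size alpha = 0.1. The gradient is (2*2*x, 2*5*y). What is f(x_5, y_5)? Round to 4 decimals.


Gradient descent on f(x,y) = 2*x^2 + 5*y^2.
Starting point: (-0.6426, 3.4019), alpha = 0.1
Step 1: grad_x = 2*2*-0.6426 = -2.5704, grad_y = 2*5*3.4019 = 34.019
  x_1 = -0.6426 - 0.1*-2.5704 = -0.3856
  y_1 = 3.4019 - 0.1*34.019 = 0.0
Step 2: grad_x = 2*2*-0.3856 = -1.5422, grad_y = 2*5*0.0 = 0.0
  x_2 = -0.3856 - 0.1*-1.5422 = -0.2313
  y_2 = 0.0 - 0.1*0.0 = 0.0
Step 3: grad_x = 2*2*-0.2313 = -0.9253, grad_y = 2*5*0.0 = 0.0
  x_3 = -0.2313 - 0.1*-0.9253 = -0.1388
  y_3 = 0.0 - 0.1*0.0 = 0.0
Step 4: grad_x = 2*2*-0.1388 = -0.5552, grad_y = 2*5*0.0 = 0.0
  x_4 = -0.1388 - 0.1*-0.5552 = -0.0833
  y_4 = 0.0 - 0.1*0.0 = 0.0
Step 5: grad_x = 2*2*-0.0833 = -0.3331, grad_y = 2*5*0.0 = 0.0
  x_5 = -0.0833 - 0.1*-0.3331 = -0.05
  y_5 = 0.0 - 0.1*0.0 = 0.0
f(-0.05, 0.0) = 2*(-0.05)^2 + 5*0.0^2 = 0.005


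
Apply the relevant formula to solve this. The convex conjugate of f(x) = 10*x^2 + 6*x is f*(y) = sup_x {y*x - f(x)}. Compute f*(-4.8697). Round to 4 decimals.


f*(y) = sup_x {y*x - a*x^2 - b*x} = sup_x {(y-b)*x - a*x^2}
FOC: (y - b) - 2a*x = 0 => x* = (y - b)/(2a)
x* = (-4.8697 - 6)/(2*10) = -0.5435
f*(-4.8697) = (y-b)^2/(4a) = (-4.8697 - 6)^2/(4*10)
= 118.1504/40 = 2.9538


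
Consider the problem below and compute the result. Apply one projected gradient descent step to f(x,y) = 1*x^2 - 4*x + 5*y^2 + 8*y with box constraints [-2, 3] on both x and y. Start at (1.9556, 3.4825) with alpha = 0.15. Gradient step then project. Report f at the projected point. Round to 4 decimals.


Step 1: Compute gradient at (1.9556, 3.4825).
grad_x = 2*1*1.9556 - 4 = -0.0888
grad_y = 2*5*3.4825 + 8 = 42.825
Step 2: Gradient step.
x_raw = 1.9556 - 0.15*-0.0888 = 1.9689
y_raw = 3.4825 - 0.15*42.825 = -2.9413
Step 3: Project onto [-2, 3].
x_proj = clip(1.9689) = 1.9689
y_proj = clip(-2.9413) = -2.0
Step 4: Evaluate f.
f(1.9689, -2.0) = 0.001


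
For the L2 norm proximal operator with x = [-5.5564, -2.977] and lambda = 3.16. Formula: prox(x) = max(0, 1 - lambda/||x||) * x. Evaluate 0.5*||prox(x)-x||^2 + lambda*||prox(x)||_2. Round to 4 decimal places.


Step 1: Compute ||x||.
||x|| = 6.3037
Step 2: Compute scaling factor.
scale = max(0, 1 - 3.16/6.3037) = 0.4987
Step 3: prox(x) = [-2.771, -1.4846]
||prox(x)|| = 3.1437
Step 4: Proximal objective.
0.5*||prox-x||^2 = 4.9928
lambda*||prox|| = 9.9341
Total = 14.9268


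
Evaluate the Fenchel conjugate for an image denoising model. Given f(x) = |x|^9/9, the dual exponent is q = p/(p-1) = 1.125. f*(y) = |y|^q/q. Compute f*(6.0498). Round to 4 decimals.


The conjugate exponent q satisfies 1/p + 1/q = 1.
p = 9, so q = 9/(9 - 1) = 1.125
|y|^q = 6.0498^1.125 = 7.5763
f*(6.0498) = 7.5763 / 1.125 = 6.7345


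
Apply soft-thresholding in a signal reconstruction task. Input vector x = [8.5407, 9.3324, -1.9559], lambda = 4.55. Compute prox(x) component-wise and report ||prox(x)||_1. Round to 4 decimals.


Soft-thresholding with lambda = 4.55:
prox(8.5407) = sign(8.5407)*max(|8.5407| - 4.55, 0) = 3.9907
prox(9.3324) = sign(9.3324)*max(|9.3324| - 4.55, 0) = 4.7824
prox(-1.9559) = sign(-1.9559)*max(|-1.9559| - 4.55, 0) = 0.0
prox(x) = [3.9907, 4.7824, 0.0]
||prox(x)||_1 = 3.9907 + 4.7824 + 0.0 = 8.7731


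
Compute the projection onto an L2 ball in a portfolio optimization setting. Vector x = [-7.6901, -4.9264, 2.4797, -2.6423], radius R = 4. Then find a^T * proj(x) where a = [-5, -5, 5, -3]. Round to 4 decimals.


Step 1: Compute ||x|| (intermediates to 6 decimals).
||x|| = sqrt((-7.6901)^2 + (-4.9264)^2 + 2.4797^2 + (-2.6423)^2) = 9.825361
Step 2: Project.
Since ||x|| > R, scale = R/||x|| = 4/9.825361 = 0.40711, proj(x) = scale * x
proj(x) = [-3.130717, -2.005587, 1.009511, -1.075707]
Step 3: Dot product.
a^T * proj(x) = -5*(-3.130717) - 5*(-2.005587) + 5*1.009511 - 3*(-1.075707) = 33.9562


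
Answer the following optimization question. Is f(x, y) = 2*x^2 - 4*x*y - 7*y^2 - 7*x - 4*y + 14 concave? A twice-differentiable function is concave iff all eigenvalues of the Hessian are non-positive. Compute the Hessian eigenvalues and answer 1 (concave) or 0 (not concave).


The Hessian of f(x,y) = 2*x^2 - 4*x*y - 7*y^2 - 7*x - 4*y + 14 is:
H = [[4, -4], [-4, -14]]
Trace = 4 - 14 = -10
Determinant = 4*-14 - (-4)^2 = -72
Discriminant = (-10)^2 - 4*-72 = 388.0
Eigenvalues: lambda_1 = -14.8489, lambda_2 = 4.8489
The function is not concave.

0


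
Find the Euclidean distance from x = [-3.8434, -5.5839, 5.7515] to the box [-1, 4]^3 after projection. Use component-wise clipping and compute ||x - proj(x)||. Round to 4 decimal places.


Project each component onto [-1, 4].
clip(-3.8434) = -1.0, clip(-5.5839) = -1.0, clip(5.7515) = 4.0
Projection = [-1.0, -1.0, 4.0]
Squared diffs: [8.0849, 21.0121, 3.0678]
Distance = sqrt(32.1648) = 5.6714


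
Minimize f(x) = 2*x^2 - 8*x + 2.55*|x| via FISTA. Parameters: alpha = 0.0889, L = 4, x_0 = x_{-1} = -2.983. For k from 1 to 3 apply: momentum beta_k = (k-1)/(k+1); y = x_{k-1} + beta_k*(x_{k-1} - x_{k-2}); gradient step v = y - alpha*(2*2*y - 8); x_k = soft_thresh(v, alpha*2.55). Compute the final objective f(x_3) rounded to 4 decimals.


FISTA on f(x) = 2*x^2 - 8*x + 2.55*|x|
L = 4, alpha = 0.0889
Iteration 1: beta = 0.0, y = -2.983 + 0.0*(-2.983 + 2.983) = -2.983
  grad(y) = -19.932, v = y - alpha*grad = -1.211
  prox(v) = soft_thresh(-1.211, 0.2267) = -0.9844
Iteration 2: beta = 0.3333, y = -0.9844 + 0.3333*(-0.9844 + 2.983) = -0.3181
  grad(y) = -9.2725, v = y - alpha*grad = 0.5062
  prox(v) = soft_thresh(0.5062, 0.2267) = 0.2795
Iteration 3: beta = 0.5, y = 0.2795 + 0.5*(0.2795 + 0.9844) = 0.9114
  grad(y) = -4.3543, v = y - alpha*grad = 1.2985
  prox(v) = soft_thresh(1.2985, 0.2267) = 1.0718
f(x_3) = 2*1.0718^2 - 8*1.0718 + 2.55*|1.0718| = -3.5438


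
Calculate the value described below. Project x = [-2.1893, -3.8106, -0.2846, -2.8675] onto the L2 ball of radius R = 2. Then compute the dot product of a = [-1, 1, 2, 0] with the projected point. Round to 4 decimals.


Step 1: Compute ||x|| (intermediates to 6 decimals).
||x|| = sqrt((-2.1893)^2 + (-3.8106)^2 + (-0.2846)^2 + (-2.8675)^2) = 5.255213
Step 2: Project.
Since ||x|| > R, scale = R/||x|| = 2/5.255213 = 0.380574, proj(x) = scale * x
proj(x) = [-0.833191, -1.450215, -0.108311, -1.091296]
Step 3: Dot product.
a^T * proj(x) = -1*(-0.833191) + 1*(-1.450215) + 2*(-0.108311) + 0*(-1.091296) = -0.8336


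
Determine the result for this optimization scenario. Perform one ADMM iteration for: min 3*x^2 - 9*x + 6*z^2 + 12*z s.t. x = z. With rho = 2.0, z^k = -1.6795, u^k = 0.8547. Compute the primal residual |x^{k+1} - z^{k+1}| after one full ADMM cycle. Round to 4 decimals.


ADMM iteration with rho = 2.0, z^k = -1.6795, u^k = 0.8547
Step 1: x-update.
Minimize 3*x^2 - 9*x + (2.0/2)*(x + 1.6795 + 0.8547)^2
FOC: (2*3 + 2.0)*x = 9 + 2.0*(-1.6795 - 0.8547)
x^{k+1} = 0.4915
Step 2: z-update.
Minimize 6*z^2 + 12*z + (2.0/2)*(0.4915 - z + 0.8547)^2
FOC: (2*6 + 2.0)*z = -12 + 2.0*(0.4915 + 0.8547)
z^{k+1} = -0.6648
Step 3: u-update.
u^{k+1} = 0.8547 + 0.4915 + 0.6648 = 2.011
Step 4: Primal residual = |0.4915 + 0.6648| = 1.1563


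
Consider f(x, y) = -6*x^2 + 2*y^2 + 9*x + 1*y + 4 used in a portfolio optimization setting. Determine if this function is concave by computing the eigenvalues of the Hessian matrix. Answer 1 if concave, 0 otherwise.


The Hessian of f(x,y) = -6*x^2 + 2*y^2 + 9*x + 1*y + 4 is:
H = [[-12, 0], [0, 4]]
Trace = -12 + 4 = -8
Determinant = -12*4 - (0)^2 = -48
Discriminant = (-8)^2 - 4*-48 = 256.0
Eigenvalues: lambda_1 = -12.0, lambda_2 = 4.0
The function is not concave.

0


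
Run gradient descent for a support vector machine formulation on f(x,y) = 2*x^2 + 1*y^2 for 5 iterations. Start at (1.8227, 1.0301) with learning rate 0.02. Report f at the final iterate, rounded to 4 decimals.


Gradient descent on f(x,y) = 2*x^2 + 1*y^2.
Starting point: (1.8227, 1.0301), alpha = 0.02
Step 1: grad_x = 2*2*1.8227 = 7.2908, grad_y = 2*1*1.0301 = 2.0602
  x_1 = 1.8227 - 0.02*7.2908 = 1.6769
  y_1 = 1.0301 - 0.02*2.0602 = 0.9889
Step 2: grad_x = 2*2*1.6769 = 6.7075, grad_y = 2*1*0.9889 = 1.9778
  x_2 = 1.6769 - 0.02*6.7075 = 1.5427
  y_2 = 0.9889 - 0.02*1.9778 = 0.9493
Step 3: grad_x = 2*2*1.5427 = 6.1709, grad_y = 2*1*0.9493 = 1.8987
  x_3 = 1.5427 - 0.02*6.1709 = 1.4193
  y_3 = 0.9493 - 0.02*1.8987 = 0.9114
Step 4: grad_x = 2*2*1.4193 = 5.6773, grad_y = 2*1*0.9114 = 1.8227
  x_4 = 1.4193 - 0.02*5.6773 = 1.3058
  y_4 = 0.9114 - 0.02*1.8227 = 0.8749
Step 5: grad_x = 2*2*1.3058 = 5.2231, grad_y = 2*1*0.8749 = 1.7498
  x_5 = 1.3058 - 0.02*5.2231 = 1.2013
  y_5 = 0.8749 - 0.02*1.7498 = 0.8399
f(1.2013, 0.8399) = 2*1.2013^2 + 1*0.8399^2 = 3.5917


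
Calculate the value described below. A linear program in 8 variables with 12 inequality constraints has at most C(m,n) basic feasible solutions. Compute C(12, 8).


Each vertex corresponds to some choice of n active constraints out of m, so the number of vertices is at most C(m, n) = m! / (n!(m-n)!).
m = 12, n = 8
Numerator: 12 * 11 * 10 * 9 * 8 * 7 * 6 * 5
Denominator: 8! = 40320
C(12, 8) = 495


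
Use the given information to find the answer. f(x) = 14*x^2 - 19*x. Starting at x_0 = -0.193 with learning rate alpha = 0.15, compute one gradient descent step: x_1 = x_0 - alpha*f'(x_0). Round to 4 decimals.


We compute the gradient at x_0 and apply the update.
f'(x) = 28*x - 19
f'(-0.193) = 28*-0.193 - 19 = -24.404
x_1 = -0.193 - 0.15*-24.404 = 3.4676


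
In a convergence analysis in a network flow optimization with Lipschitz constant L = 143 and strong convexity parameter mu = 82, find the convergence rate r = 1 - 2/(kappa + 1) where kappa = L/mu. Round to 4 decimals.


Step 1: Compute the condition number.
kappa = L/mu = 143/82 = 1.7439
Step 2: Compute the convergence rate.
r = 1 - 2/(kappa + 1) = 1 - 2*mu/(L + mu) = (L - mu)/(L + mu) = 61/225 = 0.2711


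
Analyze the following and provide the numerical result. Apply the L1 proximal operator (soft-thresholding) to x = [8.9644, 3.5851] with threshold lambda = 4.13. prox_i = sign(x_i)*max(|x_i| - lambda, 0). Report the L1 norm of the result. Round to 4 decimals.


Soft-thresholding with lambda = 4.13:
prox(8.9644) = sign(8.9644)*max(|8.9644| - 4.13, 0) = 4.8344
prox(3.5851) = sign(3.5851)*max(|3.5851| - 4.13, 0) = 0.0
prox(x) = [4.8344, 0.0]
||prox(x)||_1 = 4.8344 + 0.0 = 4.8344


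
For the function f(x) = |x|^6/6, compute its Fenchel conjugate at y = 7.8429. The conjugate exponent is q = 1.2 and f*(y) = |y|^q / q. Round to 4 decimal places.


The conjugate exponent q satisfies 1/p + 1/q = 1.
p = 6, so q = 6/(6 - 1) = 1.2
|y|^q = 7.8429^1.2 = 11.8406
f*(7.8429) = 11.8406 / 1.2 = 9.8671


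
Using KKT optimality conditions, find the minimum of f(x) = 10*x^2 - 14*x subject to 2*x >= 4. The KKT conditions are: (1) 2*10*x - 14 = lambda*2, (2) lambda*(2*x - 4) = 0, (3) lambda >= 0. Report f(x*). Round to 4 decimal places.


Step 1: Try lambda = 0 (constraint inactive).
x_unc = 14/(2*10) = 0.7
Check: 2*0.7 = 1.4 < 4 -- violated!
Step 2: Constraint must be active: 2*x = 4
x* = 4/2 = 2.0
lambda = (2*10*2.0 - 14)/2 = 13.0
Step 3: Compute optimal value.
f(x*) = 10*2.0^2 - 14*2.0 = 12.0


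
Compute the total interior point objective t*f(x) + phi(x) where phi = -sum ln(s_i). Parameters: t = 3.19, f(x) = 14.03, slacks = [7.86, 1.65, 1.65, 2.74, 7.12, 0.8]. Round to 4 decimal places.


Step 1: Compute log-barrier.
ln values: [2.0618, 0.5008, 0.5008, 1.008, 1.9629, -0.2231]
phi = -(2.0618 + 0.5008 + 0.5008 + 1.008 + 1.9629 - 0.2231) = -5.8111
Step 2: Compute augmented objective.
t*f(x) = 3.19*14.03 = 44.7557
Total = 44.7557 - 5.8111 = 38.9446


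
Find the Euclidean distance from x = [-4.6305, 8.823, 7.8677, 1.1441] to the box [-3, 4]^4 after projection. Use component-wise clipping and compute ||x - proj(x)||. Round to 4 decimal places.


Project each component onto [-3, 4].
clip(-4.6305) = -3.0, clip(8.823) = 4.0, clip(7.8677) = 4.0, clip(1.1441) = 1.1441
Projection = [-3.0, 4.0, 4.0, 1.1441]
Squared diffs: [2.6585, 23.2613, 14.9591, 0.0]
Distance = sqrt(40.8789) = 6.3937


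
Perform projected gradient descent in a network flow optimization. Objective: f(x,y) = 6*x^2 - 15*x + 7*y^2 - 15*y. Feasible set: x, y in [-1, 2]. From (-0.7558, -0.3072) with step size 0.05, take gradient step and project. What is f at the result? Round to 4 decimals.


Step 1: Compute gradient at (-0.7558, -0.3072).
grad_x = 2*6*-0.7558 - 15 = -24.0696
grad_y = 2*7*-0.3072 - 15 = -19.3008
Step 2: Gradient step.
x_raw = -0.7558 - 0.05*-24.0696 = 0.4477
y_raw = -0.3072 - 0.05*-19.3008 = 0.6578
Step 3: Project onto [-1, 2].
x_proj = clip(0.4477) = 0.4477
y_proj = clip(0.6578) = 0.6578
Step 4: Evaluate f.
f(0.4477, 0.6578) = -12.351


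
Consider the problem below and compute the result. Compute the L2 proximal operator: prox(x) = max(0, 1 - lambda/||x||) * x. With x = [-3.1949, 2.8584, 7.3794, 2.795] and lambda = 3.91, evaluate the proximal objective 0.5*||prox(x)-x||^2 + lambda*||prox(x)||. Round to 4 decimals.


Step 1: Compute ||x||.
||x|| = 8.9803
Step 2: Compute scaling factor.
scale = max(0, 1 - 3.91/8.9803) = 0.5646
Step 3: prox(x) = [-1.8038, 1.6139, 4.1664, 1.5781]
||prox(x)|| = 5.0703
Step 4: Proximal objective.
0.5*||prox-x||^2 = 7.6441
lambda*||prox|| = 19.8249
Total = 27.4688


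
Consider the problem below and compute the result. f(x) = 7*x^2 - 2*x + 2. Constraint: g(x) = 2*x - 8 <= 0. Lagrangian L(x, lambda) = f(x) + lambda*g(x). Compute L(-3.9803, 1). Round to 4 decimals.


Step 1: Evaluate f(x).
f(-3.9803) = 7*(-3.9803)^2 - 2*(-3.9803) + 2 = 120.8601
Step 2: Evaluate g(x).
g(-3.9803) = 2*-3.9803 - 8 = -15.9606
Step 3: Compute Lagrangian.
L = 120.8601 + 1*-15.9606 = 104.8995


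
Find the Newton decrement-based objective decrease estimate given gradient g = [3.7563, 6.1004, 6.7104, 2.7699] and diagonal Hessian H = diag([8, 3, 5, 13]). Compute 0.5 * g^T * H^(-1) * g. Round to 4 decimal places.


Step 1: H is diagonal, so H^(-1) * g = [0.4695, 2.0335, 1.3421, 0.2131].
Step 2: g^T H^(-1) g = sum_i g_i^2 / H_ii
  = (3.7563)^2/8 + (6.1004)^2/3 + (6.7104)^2/5 + (2.7699)^2/13
  = 1.7637 + 12.405 + 9.0059 + 0.5902 = 23.7648
Step 3: Objective decrease = 0.5 * g^T H^(-1) g = 11.8824


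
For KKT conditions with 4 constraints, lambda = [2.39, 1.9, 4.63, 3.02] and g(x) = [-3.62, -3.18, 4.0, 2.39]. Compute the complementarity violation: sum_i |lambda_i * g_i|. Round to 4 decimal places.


KKT complementary slackness check:
lambda_1 * g_1 = 2.39 * -3.62 = -8.6518
lambda_2 * g_2 = 1.9 * -3.18 = -6.042
lambda_3 * g_3 = 4.63 * 4.0 = 18.52
lambda_4 * g_4 = 3.02 * 2.39 = 7.2178
Total violation = 8.6518 + 6.042 + 18.52 + 7.2178 = 40.4316


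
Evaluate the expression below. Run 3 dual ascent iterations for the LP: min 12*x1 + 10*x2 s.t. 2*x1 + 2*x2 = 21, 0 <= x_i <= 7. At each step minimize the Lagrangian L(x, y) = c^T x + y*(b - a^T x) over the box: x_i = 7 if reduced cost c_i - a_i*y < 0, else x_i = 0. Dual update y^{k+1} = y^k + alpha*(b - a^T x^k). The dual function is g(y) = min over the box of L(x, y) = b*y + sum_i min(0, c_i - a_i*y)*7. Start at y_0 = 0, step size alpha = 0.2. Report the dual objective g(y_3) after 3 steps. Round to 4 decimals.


Dual ascent for LP: min 12*x1 + 10*x2, 2*x1 + 2*x2 = 21, 0 <= x_i <= 7
Step 1: y^k = 0.0, reduced costs: (12.0, 10.0)
  x^k = (0.0, 0.0), subgradient = b - a^T x = 21.0
  y^{k+1} = 0.0 + 0.2*21.0 = 4.2
Step 2: y^k = 4.2, reduced costs: (3.6, 1.6)
  x^k = (0.0, 0.0), subgradient = b - a^T x = 21.0
  y^{k+1} = 4.2 + 0.2*21.0 = 8.4
Step 3: y^k = 8.4, reduced costs: (-4.8, -6.8)
  x^k = (7.0, 7.0), subgradient = b - a^T x = -7.0
  y^{k+1} = 8.4 + 0.2*-7.0 = 7.0
Dual objective at y_3 = 7.0: reduced costs (-2.0, -4.0), box minimizer x = (7.0, 7.0)
g(y_3) = b*y + (c1 - a1*y)*x1 + (c2 - a2*y)*x2 = 21*7.0 + (-2.0)*7.0 + (-4.0)*7.0 = 147.0 - 14.0 - 28.0 = 105.0


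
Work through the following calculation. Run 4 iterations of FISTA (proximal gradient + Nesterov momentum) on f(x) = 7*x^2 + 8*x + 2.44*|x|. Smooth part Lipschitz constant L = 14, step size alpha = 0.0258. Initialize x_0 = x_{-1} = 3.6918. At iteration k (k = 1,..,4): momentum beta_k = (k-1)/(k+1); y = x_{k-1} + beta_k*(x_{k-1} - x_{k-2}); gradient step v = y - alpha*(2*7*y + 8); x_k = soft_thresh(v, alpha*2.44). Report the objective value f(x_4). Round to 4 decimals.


FISTA on f(x) = 7*x^2 + 8*x + 2.44*|x|
L = 14, alpha = 0.0258
Iteration 1: beta = 0.0, y = 3.6918 + 0.0*(3.6918 - 3.6918) = 3.6918
  grad(y) = 59.6852, v = y - alpha*grad = 2.1519
  prox(v) = soft_thresh(2.1519, 0.063) = 2.089
Iteration 2: beta = 0.3333, y = 2.089 + 0.3333*(2.089 - 3.6918) = 1.5547
  grad(y) = 29.7657, v = y - alpha*grad = 0.7867
  prox(v) = soft_thresh(0.7867, 0.063) = 0.7238
Iteration 3: beta = 0.5, y = 0.7238 + 0.5*(0.7238 - 2.089) = 0.0412
  grad(y) = 8.5767, v = y - alpha*grad = -0.1801
  prox(v) = soft_thresh(-0.1801, 0.063) = -0.1171
Iteration 4: beta = 0.6, y = -0.1171 + 0.6*(-0.1171 - 0.7238) = -0.6217
  grad(y) = -0.7036, v = y - alpha*grad = -0.6035
  prox(v) = soft_thresh(-0.6035, 0.063) = -0.5406
f(x_4) = 7*(-0.5406)^2 + 8*(-0.5406) + 2.44*|-0.5406| = -0.96
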